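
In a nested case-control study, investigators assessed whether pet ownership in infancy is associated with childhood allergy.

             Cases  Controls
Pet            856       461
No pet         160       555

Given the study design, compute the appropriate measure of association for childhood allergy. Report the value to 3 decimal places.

6.441

Cells: a = 856, b = 461, c = 160, d = 555.
This is a nested case-control study: participants were sampled on outcome status, so risks in the source population cannot be estimated directly — relative risk is not valid here. The odds ratio is the appropriate measure.
OR = (a·d)/(b·c) = (856 × 555) / (461 × 160) = 475080 / 73760 = 6.44089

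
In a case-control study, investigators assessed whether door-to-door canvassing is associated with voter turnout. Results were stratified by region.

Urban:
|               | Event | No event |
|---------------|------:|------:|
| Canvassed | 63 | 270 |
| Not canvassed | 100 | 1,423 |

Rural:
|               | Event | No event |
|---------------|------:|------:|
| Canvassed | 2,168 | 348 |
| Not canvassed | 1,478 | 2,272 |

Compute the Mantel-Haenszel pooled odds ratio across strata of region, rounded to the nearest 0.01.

8.63

OR_MH = Σ(aᵢdᵢ/nᵢ) / Σ(bᵢcᵢ/nᵢ), where nᵢ is the stratum total.
Stratum 1 (Urban): n = 1856; a·d/n = 63·1423/1856 = 48.3023; b·c/n = 270·100/1856 = 14.5474
Stratum 2 (Rural): n = 6266; a·d/n = 2168·2272/6266 = 786.0989; b·c/n = 348·1478/6266 = 82.0849
OR_MH = (48.3023 + 786.0989) / (14.5474 + 82.0849) = 834.4012 / 96.6323 = 8.63481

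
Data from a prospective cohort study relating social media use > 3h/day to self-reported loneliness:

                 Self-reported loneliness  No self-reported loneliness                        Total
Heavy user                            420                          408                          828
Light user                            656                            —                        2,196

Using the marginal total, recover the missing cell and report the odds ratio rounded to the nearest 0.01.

The missing cell is in the unexposed row: 2196 − 656 = 1540.
So a = 420, b = 408, c = 656, d = 1540.
OR = (a·d)/(b·c) = (420 × 1540) / (408 × 656) = 646800 / 267648 = 2.41661

2.42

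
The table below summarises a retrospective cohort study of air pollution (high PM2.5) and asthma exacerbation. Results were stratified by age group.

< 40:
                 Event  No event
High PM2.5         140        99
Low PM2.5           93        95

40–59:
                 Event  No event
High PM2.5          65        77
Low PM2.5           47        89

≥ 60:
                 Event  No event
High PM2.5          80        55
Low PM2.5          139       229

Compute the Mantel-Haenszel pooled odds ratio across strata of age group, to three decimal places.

OR_MH = Σ(aᵢdᵢ/nᵢ) / Σ(bᵢcᵢ/nᵢ), where nᵢ is the stratum total.
Stratum 1 (< 40): n = 427; a·d/n = 140·95/427 = 31.1475; b·c/n = 99·93/427 = 21.5621
Stratum 2 (40–59): n = 278; a·d/n = 65·89/278 = 20.8094; b·c/n = 77·47/278 = 13.0180
Stratum 3 (≥ 60): n = 503; a·d/n = 80·229/503 = 36.4215; b·c/n = 55·139/503 = 15.1988
OR_MH = (31.1475 + 20.8094 + 36.4215) / (21.5621 + 13.0180 + 15.1988) = 88.3784 / 49.7789 = 1.77542

1.775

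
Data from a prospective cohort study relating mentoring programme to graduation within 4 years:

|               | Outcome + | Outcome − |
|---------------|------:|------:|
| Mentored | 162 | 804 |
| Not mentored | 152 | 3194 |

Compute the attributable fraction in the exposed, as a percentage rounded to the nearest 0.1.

Cells: a = 162, b = 804, c = 152, d = 3194.
Risk in exposed = 162/966 = 0.16770; risk in unexposed = 152/3346 = 0.04543.
RR = 0.16770/0.04543 = 3.69165
AR% = (RR − 1)/RR × 100 = (3.69165 − 1)/3.69165 × 100 = 72.9118%

72.9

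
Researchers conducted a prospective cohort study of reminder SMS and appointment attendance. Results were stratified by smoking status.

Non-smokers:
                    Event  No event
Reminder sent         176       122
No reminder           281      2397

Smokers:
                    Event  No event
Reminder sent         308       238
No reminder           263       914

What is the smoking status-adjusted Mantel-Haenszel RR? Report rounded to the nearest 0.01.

RR_MH = Σ(aᵢ·n₀ᵢ/nᵢ) / Σ(cᵢ·n₁ᵢ/nᵢ), with n₁ᵢ = aᵢ+bᵢ (exposed), n₀ᵢ = cᵢ+dᵢ (unexposed), nᵢ = n₁ᵢ+n₀ᵢ.
Stratum 1 (Non-smokers): n₁ = 298, n₀ = 2678, n = 2976; a·n₀/n = 176·2678/2976 = 158.3763; c·n₁/n = 281·298/2976 = 28.1378
Stratum 2 (Smokers): n₁ = 546, n₀ = 1177, n = 1723; a·n₀/n = 308·1177/1723 = 210.3981; c·n₁/n = 263·546/1723 = 83.3418
RR_MH = (158.3763 + 210.3981) / (28.1378 + 83.3418) = 368.7745 / 111.4796 = 3.30800

3.31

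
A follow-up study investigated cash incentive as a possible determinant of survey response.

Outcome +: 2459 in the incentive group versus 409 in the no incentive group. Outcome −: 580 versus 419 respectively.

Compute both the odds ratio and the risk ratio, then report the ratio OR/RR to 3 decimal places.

2.651

From the description: a = 2459, b = 580, c = 409, d = 419.
OR = (2459·419)/(580·409) = 1030321/237220 = 4.34331
Risk in exposed = 2459/3039 = 0.80915; risk in unexposed = 409/828 = 0.49396; RR = 1.63808
OR/RR = 4.34331 / 1.63808 = 2.65147
The outcome is not rare, so the OR lies further from 1 than the RR.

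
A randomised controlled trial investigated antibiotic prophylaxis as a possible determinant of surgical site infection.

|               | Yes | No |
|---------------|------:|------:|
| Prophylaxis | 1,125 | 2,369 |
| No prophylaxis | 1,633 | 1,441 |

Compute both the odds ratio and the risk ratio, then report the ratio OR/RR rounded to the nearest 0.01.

Cells: a = 1125, b = 2369, c = 1633, d = 1441.
OR = (1125·1441)/(2369·1633) = 1621125/3868577 = 0.41905
Risk in exposed = 1125/3494 = 0.32198; risk in unexposed = 1633/3074 = 0.53123; RR = 0.60610
OR/RR = 0.41905 / 0.60610 = 0.69138
The outcome is not rare, so the OR lies further from 1 than the RR.

0.69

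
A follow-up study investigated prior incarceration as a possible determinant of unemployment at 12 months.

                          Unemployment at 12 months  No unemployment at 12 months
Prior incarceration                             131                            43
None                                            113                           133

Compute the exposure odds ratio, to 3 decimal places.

Cells: a = 131, b = 43, c = 113, d = 133.
OR = (a·d)/(b·c) = (131 × 133) / (43 × 113) = 17423 / 4859 = 3.58572
The odds of unemployment at 12 months are about 3.59 times as high in the prior incarceration group.

3.586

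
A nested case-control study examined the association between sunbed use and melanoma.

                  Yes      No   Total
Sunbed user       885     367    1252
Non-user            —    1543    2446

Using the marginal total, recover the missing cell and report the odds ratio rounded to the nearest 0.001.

The missing cell is in the unexposed row: 2446 − 1543 = 903.
So a = 885, b = 367, c = 903, d = 1543.
OR = (a·d)/(b·c) = (885 × 1543) / (367 × 903) = 1365555 / 331401 = 4.12055

4.121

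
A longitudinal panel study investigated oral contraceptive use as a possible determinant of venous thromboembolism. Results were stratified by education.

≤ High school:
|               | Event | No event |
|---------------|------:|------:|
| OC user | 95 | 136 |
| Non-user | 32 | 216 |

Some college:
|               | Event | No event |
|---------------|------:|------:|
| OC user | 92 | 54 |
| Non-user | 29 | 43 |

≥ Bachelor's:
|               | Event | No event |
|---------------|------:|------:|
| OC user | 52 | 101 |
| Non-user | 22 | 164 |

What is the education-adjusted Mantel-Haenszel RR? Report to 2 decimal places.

2.41

RR_MH = Σ(aᵢ·n₀ᵢ/nᵢ) / Σ(cᵢ·n₁ᵢ/nᵢ), with n₁ᵢ = aᵢ+bᵢ (exposed), n₀ᵢ = cᵢ+dᵢ (unexposed), nᵢ = n₁ᵢ+n₀ᵢ.
Stratum 1 (≤ High school): n₁ = 231, n₀ = 248, n = 479; a·n₀/n = 95·248/479 = 49.1858; c·n₁/n = 32·231/479 = 15.4322
Stratum 2 (Some college): n₁ = 146, n₀ = 72, n = 218; a·n₀/n = 92·72/218 = 30.3853; c·n₁/n = 29·146/218 = 19.4220
Stratum 3 (≥ Bachelor's): n₁ = 153, n₀ = 186, n = 339; a·n₀/n = 52·186/339 = 28.5310; c·n₁/n = 22·153/339 = 9.9292
RR_MH = (49.1858 + 30.3853 + 28.5310) / (15.4322 + 19.4220 + 9.9292) = 108.1021 / 44.7834 = 2.41389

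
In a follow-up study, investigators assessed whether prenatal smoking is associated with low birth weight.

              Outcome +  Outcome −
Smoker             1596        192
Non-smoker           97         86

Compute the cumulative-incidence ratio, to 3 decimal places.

1.684

Cells: a = 1596, b = 192, c = 97, d = 86.
Risk in exposed = 1596/1788 = 0.89262; risk in unexposed = 97/183 = 0.53005.
RR = 0.89262 / 0.53005 = 1.68401
The risk among the exposed is 1.68 times that among the unexposed.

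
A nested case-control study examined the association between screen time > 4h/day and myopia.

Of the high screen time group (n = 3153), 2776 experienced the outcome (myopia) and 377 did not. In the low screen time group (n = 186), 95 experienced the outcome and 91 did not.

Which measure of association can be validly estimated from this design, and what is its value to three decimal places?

7.053

From the description: a = 2776, b = 377, c = 95, d = 91.
This is a nested case-control study: participants were sampled on outcome status, so risks in the source population cannot be estimated directly — relative risk is not valid here. The odds ratio is the appropriate measure.
OR = (a·d)/(b·c) = (2776 × 91) / (377 × 95) = 252616 / 35815 = 7.05336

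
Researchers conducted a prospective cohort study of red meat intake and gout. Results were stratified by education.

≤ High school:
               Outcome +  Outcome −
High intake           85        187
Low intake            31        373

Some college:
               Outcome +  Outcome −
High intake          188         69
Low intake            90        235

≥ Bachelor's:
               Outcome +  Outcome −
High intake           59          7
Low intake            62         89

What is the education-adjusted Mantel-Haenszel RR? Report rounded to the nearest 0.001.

RR_MH = Σ(aᵢ·n₀ᵢ/nᵢ) / Σ(cᵢ·n₁ᵢ/nᵢ), with n₁ᵢ = aᵢ+bᵢ (exposed), n₀ᵢ = cᵢ+dᵢ (unexposed), nᵢ = n₁ᵢ+n₀ᵢ.
Stratum 1 (≤ High school): n₁ = 272, n₀ = 404, n = 676; a·n₀/n = 85·404/676 = 50.7988; c·n₁/n = 31·272/676 = 12.4734
Stratum 2 (Some college): n₁ = 257, n₀ = 325, n = 582; a·n₀/n = 188·325/582 = 104.9828; c·n₁/n = 90·257/582 = 39.7423
Stratum 3 (≥ Bachelor's): n₁ = 66, n₀ = 151, n = 217; a·n₀/n = 59·151/217 = 41.0553; c·n₁/n = 62·66/217 = 18.8571
RR_MH = (50.7988 + 104.9828 + 41.0553) / (12.4734 + 39.7423 + 18.8571) = 196.8369 / 71.0728 = 2.76951

2.770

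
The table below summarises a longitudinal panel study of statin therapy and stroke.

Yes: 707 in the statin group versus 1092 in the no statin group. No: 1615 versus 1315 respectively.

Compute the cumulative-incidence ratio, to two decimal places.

From the description: a = 707, b = 1615, c = 1092, d = 1315.
Risk in exposed = 707/2322 = 0.30448; risk in unexposed = 1092/2407 = 0.45368.
RR = 0.30448 / 0.45368 = 0.67114
The risk is 33% lower among the exposed than among the unexposed.

0.67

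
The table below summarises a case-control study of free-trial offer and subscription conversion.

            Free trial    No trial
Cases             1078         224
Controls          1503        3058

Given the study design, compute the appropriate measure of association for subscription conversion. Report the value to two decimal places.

9.79

Reading the table with exposure as columns: a = 1078 (Free trial, case), b = 1503 (Free trial, non-case), c = 224 (No trial, case), d = 3058.
This is a case-control study: participants were sampled on outcome status, so risks in the source population cannot be estimated directly — relative risk is not valid here. The odds ratio is the appropriate measure.
OR = (a·d)/(b·c) = (1078 × 3058) / (1503 × 224) = 3296524 / 336672 = 9.79150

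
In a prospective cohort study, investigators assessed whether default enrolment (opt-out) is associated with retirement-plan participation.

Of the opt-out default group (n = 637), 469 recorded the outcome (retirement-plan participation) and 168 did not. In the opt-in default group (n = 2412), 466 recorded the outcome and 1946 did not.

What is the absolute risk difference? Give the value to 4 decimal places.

From the description: a = 469, b = 168, c = 466, d = 1946.
Risk in exposed = 469/637 = 0.736264; risk in unexposed = 466/2412 = 0.193201.
Risk difference = 0.736264 − 0.193201 = 0.543063

0.5431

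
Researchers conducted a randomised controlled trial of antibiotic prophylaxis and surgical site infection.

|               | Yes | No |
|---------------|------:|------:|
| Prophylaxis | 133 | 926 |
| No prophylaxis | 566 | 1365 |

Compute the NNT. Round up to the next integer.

6

Risk in treated group = 133/1059 = 0.12559; risk in control = 566/1931 = 0.29311.
Absolute risk reduction = 0.29311 − 0.12559 = 0.16752
NNT = 1 / ARR = 1 / 0.16752 = 5.969 → round up → 6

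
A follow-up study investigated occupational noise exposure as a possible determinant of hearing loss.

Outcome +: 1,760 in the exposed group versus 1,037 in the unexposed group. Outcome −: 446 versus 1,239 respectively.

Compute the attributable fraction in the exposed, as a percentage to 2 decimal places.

From the description: a = 1760, b = 446, c = 1037, d = 1239.
Risk in exposed = 1760/2206 = 0.79782; risk in unexposed = 1037/2276 = 0.45562.
RR = 0.79782/0.45562 = 1.75106
AR% = (RR − 1)/RR × 100 = (1.75106 − 1)/1.75106 × 100 = 42.8917%

42.89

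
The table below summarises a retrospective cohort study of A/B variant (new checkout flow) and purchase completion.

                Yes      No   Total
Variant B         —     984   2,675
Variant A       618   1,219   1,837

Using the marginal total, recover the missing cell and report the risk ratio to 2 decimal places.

1.88

The missing cell is in the exposed row: 2675 − 984 = 1691.
So a = 1691, b = 984, c = 618, d = 1219.
RR = [a/(a+b)] / [c/(c+d)] = (1691/2675) / (618/1837) = 0.63215/0.33642 = 1.87906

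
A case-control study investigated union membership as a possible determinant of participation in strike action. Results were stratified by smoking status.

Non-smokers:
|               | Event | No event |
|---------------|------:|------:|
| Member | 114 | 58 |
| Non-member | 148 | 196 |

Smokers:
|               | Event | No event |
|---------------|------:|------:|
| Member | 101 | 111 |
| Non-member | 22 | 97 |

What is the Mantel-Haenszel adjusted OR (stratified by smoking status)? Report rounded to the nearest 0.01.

OR_MH = Σ(aᵢdᵢ/nᵢ) / Σ(bᵢcᵢ/nᵢ), where nᵢ is the stratum total.
Stratum 1 (Non-smokers): n = 516; a·d/n = 114·196/516 = 43.3023; b·c/n = 58·148/516 = 16.6357
Stratum 2 (Smokers): n = 331; a·d/n = 101·97/331 = 29.5982; b·c/n = 111·22/331 = 7.3776
OR_MH = (43.3023 + 29.5982) / (16.6357 + 7.3776) = 72.9005 / 24.0133 = 3.03584

3.04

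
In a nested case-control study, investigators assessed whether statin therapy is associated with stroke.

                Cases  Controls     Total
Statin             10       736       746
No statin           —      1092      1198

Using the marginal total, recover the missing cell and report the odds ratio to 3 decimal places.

The missing cell is in the unexposed row: 1198 − 1092 = 106.
So a = 10, b = 736, c = 106, d = 1092.
OR = (a·d)/(b·c) = (10 × 1092) / (736 × 106) = 10920 / 78016 = 0.13997

0.140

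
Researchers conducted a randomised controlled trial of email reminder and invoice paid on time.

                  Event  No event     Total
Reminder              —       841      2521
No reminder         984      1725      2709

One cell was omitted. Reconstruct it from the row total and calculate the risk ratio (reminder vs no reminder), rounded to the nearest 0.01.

1.83

The missing cell is in the exposed row: 2521 − 841 = 1680.
So a = 1680, b = 841, c = 984, d = 1725.
RR = [a/(a+b)] / [c/(c+d)] = (1680/2521) / (984/2709) = 0.66640/0.36323 = 1.83464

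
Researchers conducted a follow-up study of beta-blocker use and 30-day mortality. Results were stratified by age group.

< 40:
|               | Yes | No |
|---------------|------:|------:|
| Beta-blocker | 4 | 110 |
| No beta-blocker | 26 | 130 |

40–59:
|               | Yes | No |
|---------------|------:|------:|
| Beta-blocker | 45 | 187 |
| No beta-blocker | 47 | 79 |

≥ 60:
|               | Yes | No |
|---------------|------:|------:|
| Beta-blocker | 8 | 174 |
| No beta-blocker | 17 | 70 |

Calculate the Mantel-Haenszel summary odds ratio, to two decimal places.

OR_MH = Σ(aᵢdᵢ/nᵢ) / Σ(bᵢcᵢ/nᵢ), where nᵢ is the stratum total.
Stratum 1 (< 40): n = 270; a·d/n = 4·130/270 = 1.9259; b·c/n = 110·26/270 = 10.5926
Stratum 2 (40–59): n = 358; a·d/n = 45·79/358 = 9.9302; b·c/n = 187·47/358 = 24.5503
Stratum 3 (≥ 60): n = 269; a·d/n = 8·70/269 = 2.0818; b·c/n = 174·17/269 = 10.9963
OR_MH = (1.9259 + 9.9302 + 2.0818) / (10.5926 + 24.5503 + 10.9963) = 13.9379 / 46.1392 = 0.30208

0.30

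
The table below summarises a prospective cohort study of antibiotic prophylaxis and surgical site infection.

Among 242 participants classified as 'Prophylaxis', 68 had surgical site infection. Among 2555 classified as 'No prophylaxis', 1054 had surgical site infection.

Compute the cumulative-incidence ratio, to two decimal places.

0.68

From the description: a = 68, b = 174, c = 1054, d = 1501.
Risk in exposed = 68/242 = 0.28099; risk in unexposed = 1054/2555 = 0.41252.
RR = 0.28099 / 0.41252 = 0.68115
The risk is 32% lower among the exposed than among the unexposed.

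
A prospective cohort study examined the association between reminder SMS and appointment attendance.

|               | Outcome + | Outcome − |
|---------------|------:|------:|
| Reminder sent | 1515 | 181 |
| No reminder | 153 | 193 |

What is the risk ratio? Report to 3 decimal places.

Cells: a = 1515, b = 181, c = 153, d = 193.
Risk in exposed = 1515/1696 = 0.89328; risk in unexposed = 153/346 = 0.44220.
RR = 0.89328 / 0.44220 = 2.02009
The risk among the exposed is 2.02 times that among the unexposed.

2.020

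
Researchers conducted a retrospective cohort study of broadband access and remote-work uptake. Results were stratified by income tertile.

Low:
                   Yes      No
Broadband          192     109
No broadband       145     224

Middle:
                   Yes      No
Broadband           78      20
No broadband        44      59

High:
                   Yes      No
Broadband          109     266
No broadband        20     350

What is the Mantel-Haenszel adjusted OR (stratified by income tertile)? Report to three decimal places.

OR_MH = Σ(aᵢdᵢ/nᵢ) / Σ(bᵢcᵢ/nᵢ), where nᵢ is the stratum total.
Stratum 1 (Low): n = 670; a·d/n = 192·224/670 = 64.1910; b·c/n = 109·145/670 = 23.5896
Stratum 2 (Middle): n = 201; a·d/n = 78·59/201 = 22.8955; b·c/n = 20·44/201 = 4.3781
Stratum 3 (High): n = 745; a·d/n = 109·350/745 = 51.2081; b·c/n = 266·20/745 = 7.1409
OR_MH = (64.1910 + 22.8955 + 51.2081) / (23.5896 + 4.3781 + 7.1409) = 138.2946 / 35.1086 = 3.93905

3.939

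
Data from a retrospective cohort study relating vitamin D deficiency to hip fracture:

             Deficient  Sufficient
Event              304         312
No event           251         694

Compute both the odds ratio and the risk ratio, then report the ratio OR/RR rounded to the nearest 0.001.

1.525

Reading the table with exposure as columns: a = 304 (Deficient, case), b = 251 (Deficient, non-case), c = 312 (Sufficient, case), d = 694.
OR = (304·694)/(251·312) = 210976/78312 = 2.69404
Risk in exposed = 304/555 = 0.54775; risk in unexposed = 312/1006 = 0.31014; RR = 1.76614
OR/RR = 2.69404 / 1.76614 = 1.52539
The outcome is not rare, so the OR lies further from 1 than the RR.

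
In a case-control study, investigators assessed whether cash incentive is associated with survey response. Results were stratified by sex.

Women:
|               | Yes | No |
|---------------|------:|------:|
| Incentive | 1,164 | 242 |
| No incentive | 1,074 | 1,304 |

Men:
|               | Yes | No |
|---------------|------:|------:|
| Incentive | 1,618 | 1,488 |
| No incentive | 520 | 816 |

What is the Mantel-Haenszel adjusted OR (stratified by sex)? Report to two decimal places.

OR_MH = Σ(aᵢdᵢ/nᵢ) / Σ(bᵢcᵢ/nᵢ), where nᵢ is the stratum total.
Stratum 1 (Women): n = 3784; a·d/n = 1164·1304/3784 = 401.1247; b·c/n = 242·1074/3784 = 68.6860
Stratum 2 (Men): n = 4442; a·d/n = 1618·816/4442 = 297.2283; b·c/n = 1488·520/4442 = 174.1918
OR_MH = (401.1247 + 297.2283) / (68.6860 + 174.1918) = 698.3530 / 242.8779 = 2.87533

2.88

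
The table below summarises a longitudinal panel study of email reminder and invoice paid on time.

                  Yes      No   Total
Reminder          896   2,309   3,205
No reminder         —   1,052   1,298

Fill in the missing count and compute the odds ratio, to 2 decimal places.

1.66

The missing cell is in the unexposed row: 1298 − 1052 = 246.
So a = 896, b = 2309, c = 246, d = 1052.
OR = (a·d)/(b·c) = (896 × 1052) / (2309 × 246) = 942592 / 568014 = 1.65945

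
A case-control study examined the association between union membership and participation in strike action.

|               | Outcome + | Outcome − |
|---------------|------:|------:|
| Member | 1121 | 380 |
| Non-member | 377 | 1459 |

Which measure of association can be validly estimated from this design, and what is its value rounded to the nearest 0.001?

11.417

Cells: a = 1121, b = 380, c = 377, d = 1459.
This is a case-control study: participants were sampled on outcome status, so risks in the source population cannot be estimated directly — relative risk is not valid here. The odds ratio is the appropriate measure.
OR = (a·d)/(b·c) = (1121 × 1459) / (380 × 377) = 1635539 / 143260 = 11.41658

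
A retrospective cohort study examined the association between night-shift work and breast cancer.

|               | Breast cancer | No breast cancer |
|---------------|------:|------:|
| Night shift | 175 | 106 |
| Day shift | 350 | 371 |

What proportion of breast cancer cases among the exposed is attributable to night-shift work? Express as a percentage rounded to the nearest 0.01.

22.05

Cells: a = 175, b = 106, c = 350, d = 371.
Risk in exposed = 175/281 = 0.62278; risk in unexposed = 350/721 = 0.48544.
RR = 0.62278/0.48544 = 1.28292
AR% = (RR − 1)/RR × 100 = (1.28292 − 1)/1.28292 × 100 = 22.0527%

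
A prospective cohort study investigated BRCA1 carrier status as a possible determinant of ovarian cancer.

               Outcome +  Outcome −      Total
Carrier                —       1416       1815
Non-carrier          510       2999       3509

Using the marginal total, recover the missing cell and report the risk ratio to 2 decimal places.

1.51

The missing cell is in the exposed row: 1815 − 1416 = 399.
So a = 399, b = 1416, c = 510, d = 2999.
RR = [a/(a+b)] / [c/(c+d)] = (399/1815) / (510/3509) = 0.21983/0.14534 = 1.51255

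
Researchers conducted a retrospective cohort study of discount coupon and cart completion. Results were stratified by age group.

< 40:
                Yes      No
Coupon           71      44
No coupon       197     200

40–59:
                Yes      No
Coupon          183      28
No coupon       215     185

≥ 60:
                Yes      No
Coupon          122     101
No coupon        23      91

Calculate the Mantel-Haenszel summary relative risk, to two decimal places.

1.62

RR_MH = Σ(aᵢ·n₀ᵢ/nᵢ) / Σ(cᵢ·n₁ᵢ/nᵢ), with n₁ᵢ = aᵢ+bᵢ (exposed), n₀ᵢ = cᵢ+dᵢ (unexposed), nᵢ = n₁ᵢ+n₀ᵢ.
Stratum 1 (< 40): n₁ = 115, n₀ = 397, n = 512; a·n₀/n = 71·397/512 = 55.0527; c·n₁/n = 197·115/512 = 44.2480
Stratum 2 (40–59): n₁ = 211, n₀ = 400, n = 611; a·n₀/n = 183·400/611 = 119.8036; c·n₁/n = 215·211/611 = 74.2471
Stratum 3 (≥ 60): n₁ = 223, n₀ = 114, n = 337; a·n₀/n = 122·114/337 = 41.2700; c·n₁/n = 23·223/337 = 15.2196
RR_MH = (55.0527 + 119.8036 + 41.2700) / (44.2480 + 74.2471 + 15.2196) = 216.1264 / 133.7148 = 1.61632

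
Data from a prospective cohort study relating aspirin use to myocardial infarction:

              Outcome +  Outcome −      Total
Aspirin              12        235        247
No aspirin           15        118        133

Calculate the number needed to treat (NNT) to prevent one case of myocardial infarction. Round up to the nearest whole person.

Risk in treated group = 12/247 = 0.04858; risk in control = 15/133 = 0.11278.
Absolute risk reduction = 0.11278 − 0.04858 = 0.06420
NNT = 1 / ARR = 1 / 0.06420 = 15.577 → round up → 16

16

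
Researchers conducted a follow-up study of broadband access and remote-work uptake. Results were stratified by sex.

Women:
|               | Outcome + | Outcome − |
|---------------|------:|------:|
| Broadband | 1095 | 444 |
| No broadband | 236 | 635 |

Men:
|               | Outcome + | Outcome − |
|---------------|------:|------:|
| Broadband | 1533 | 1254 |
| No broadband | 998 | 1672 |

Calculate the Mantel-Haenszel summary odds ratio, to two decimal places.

2.78

OR_MH = Σ(aᵢdᵢ/nᵢ) / Σ(bᵢcᵢ/nᵢ), where nᵢ is the stratum total.
Stratum 1 (Women): n = 2410; a·d/n = 1095·635/2410 = 288.5166; b·c/n = 444·236/2410 = 43.4788
Stratum 2 (Men): n = 5457; a·d/n = 1533·1672/5457 = 469.7042; b·c/n = 1254·998/5457 = 229.3370
OR_MH = (288.5166 + 469.7042) / (43.4788 + 229.3370) = 758.2208 / 272.8158 = 2.77924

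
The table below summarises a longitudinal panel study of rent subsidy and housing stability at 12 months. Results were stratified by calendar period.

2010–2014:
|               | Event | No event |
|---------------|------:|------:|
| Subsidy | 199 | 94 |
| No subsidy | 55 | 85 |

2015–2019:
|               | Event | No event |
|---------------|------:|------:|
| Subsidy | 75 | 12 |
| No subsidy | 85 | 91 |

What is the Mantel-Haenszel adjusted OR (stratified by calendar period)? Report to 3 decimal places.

OR_MH = Σ(aᵢdᵢ/nᵢ) / Σ(bᵢcᵢ/nᵢ), where nᵢ is the stratum total.
Stratum 1 (2010–2014): n = 433; a·d/n = 199·85/433 = 39.0647; b·c/n = 94·55/433 = 11.9400
Stratum 2 (2015–2019): n = 263; a·d/n = 75·91/263 = 25.9506; b·c/n = 12·85/263 = 3.8783
OR_MH = (39.0647 + 25.9506) / (11.9400 + 3.8783) = 65.0152 / 15.8183 = 4.11013

4.110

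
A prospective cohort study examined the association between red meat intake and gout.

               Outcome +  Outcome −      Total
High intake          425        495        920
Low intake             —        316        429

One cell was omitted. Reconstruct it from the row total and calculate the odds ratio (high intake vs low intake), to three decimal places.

The missing cell is in the unexposed row: 429 − 316 = 113.
So a = 425, b = 495, c = 113, d = 316.
OR = (a·d)/(b·c) = (425 × 316) / (495 × 113) = 134300 / 55935 = 2.40100

2.401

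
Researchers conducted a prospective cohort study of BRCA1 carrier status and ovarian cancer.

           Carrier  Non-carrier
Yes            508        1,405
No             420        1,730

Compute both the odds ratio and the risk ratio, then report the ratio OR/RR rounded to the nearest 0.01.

1.22

Reading the table with exposure as columns: a = 508 (Carrier, case), b = 420 (Carrier, non-case), c = 1405 (Non-carrier, case), d = 1730.
OR = (508·1730)/(420·1405) = 878840/590100 = 1.48931
Risk in exposed = 508/928 = 0.54741; risk in unexposed = 1405/3135 = 0.44817; RR = 1.22145
OR/RR = 1.48931 / 1.22145 = 1.21929
The outcome is not rare, so the OR lies further from 1 than the RR.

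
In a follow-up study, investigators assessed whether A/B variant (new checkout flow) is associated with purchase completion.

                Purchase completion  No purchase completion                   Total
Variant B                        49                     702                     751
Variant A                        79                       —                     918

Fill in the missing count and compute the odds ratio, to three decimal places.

0.741

The missing cell is in the unexposed row: 918 − 79 = 839.
So a = 49, b = 702, c = 79, d = 839.
OR = (a·d)/(b·c) = (49 × 839) / (702 × 79) = 41111 / 55458 = 0.74130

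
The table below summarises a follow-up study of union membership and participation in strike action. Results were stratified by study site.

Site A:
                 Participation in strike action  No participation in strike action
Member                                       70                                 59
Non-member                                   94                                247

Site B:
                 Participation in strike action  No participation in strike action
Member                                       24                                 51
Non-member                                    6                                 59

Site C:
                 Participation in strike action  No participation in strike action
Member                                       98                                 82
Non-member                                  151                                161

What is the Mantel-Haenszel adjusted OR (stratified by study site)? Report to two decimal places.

2.02

OR_MH = Σ(aᵢdᵢ/nᵢ) / Σ(bᵢcᵢ/nᵢ), where nᵢ is the stratum total.
Stratum 1 (Site A): n = 470; a·d/n = 70·247/470 = 36.7872; b·c/n = 59·94/470 = 11.8000
Stratum 2 (Site B): n = 140; a·d/n = 24·59/140 = 10.1143; b·c/n = 51·6/140 = 2.1857
Stratum 3 (Site C): n = 492; a·d/n = 98·161/492 = 32.0691; b·c/n = 82·151/492 = 25.1667
OR_MH = (36.7872 + 10.1143 + 32.0691) / (11.8000 + 2.1857 + 25.1667) = 78.9706 / 39.1524 = 2.01701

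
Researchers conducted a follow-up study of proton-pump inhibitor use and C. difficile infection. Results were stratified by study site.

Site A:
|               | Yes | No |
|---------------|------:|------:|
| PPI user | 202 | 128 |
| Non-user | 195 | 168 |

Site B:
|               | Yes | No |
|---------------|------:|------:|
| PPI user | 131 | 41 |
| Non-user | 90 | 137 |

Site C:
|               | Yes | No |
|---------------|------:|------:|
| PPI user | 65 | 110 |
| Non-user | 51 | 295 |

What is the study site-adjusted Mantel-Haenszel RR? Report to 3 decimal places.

RR_MH = Σ(aᵢ·n₀ᵢ/nᵢ) / Σ(cᵢ·n₁ᵢ/nᵢ), with n₁ᵢ = aᵢ+bᵢ (exposed), n₀ᵢ = cᵢ+dᵢ (unexposed), nᵢ = n₁ᵢ+n₀ᵢ.
Stratum 1 (Site A): n₁ = 330, n₀ = 363, n = 693; a·n₀/n = 202·363/693 = 105.8095; c·n₁/n = 195·330/693 = 92.8571
Stratum 2 (Site B): n₁ = 172, n₀ = 227, n = 399; a·n₀/n = 131·227/399 = 74.5288; c·n₁/n = 90·172/399 = 38.7970
Stratum 3 (Site C): n₁ = 175, n₀ = 346, n = 521; a·n₀/n = 65·346/521 = 43.1670; c·n₁/n = 51·175/521 = 17.1305
RR_MH = (105.8095 + 74.5288 + 43.1670) / (92.8571 + 38.7970 + 17.1305) = 223.5053 / 148.7847 = 1.50221

1.502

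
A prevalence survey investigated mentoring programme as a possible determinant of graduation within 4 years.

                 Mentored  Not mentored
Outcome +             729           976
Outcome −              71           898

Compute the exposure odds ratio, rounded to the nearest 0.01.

9.45

Reading the table with exposure as columns: a = 729 (Mentored, case), b = 71 (Mentored, non-case), c = 976 (Not mentored, case), d = 898.
OR = (a·d)/(b·c) = (729 × 898) / (71 × 976) = 654642 / 69296 = 9.44704
The odds of graduation within 4 years are about 9.45 times as high in the mentored group.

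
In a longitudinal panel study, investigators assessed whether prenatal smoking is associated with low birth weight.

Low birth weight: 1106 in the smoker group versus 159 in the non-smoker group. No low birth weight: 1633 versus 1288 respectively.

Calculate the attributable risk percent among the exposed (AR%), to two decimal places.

From the description: a = 1106, b = 1633, c = 159, d = 1288.
Risk in exposed = 1106/2739 = 0.40380; risk in unexposed = 159/1447 = 0.10988.
RR = 0.40380/0.10988 = 3.67481
AR% = (RR − 1)/RR × 100 = (3.67481 − 1)/3.67481 × 100 = 72.7877%

72.79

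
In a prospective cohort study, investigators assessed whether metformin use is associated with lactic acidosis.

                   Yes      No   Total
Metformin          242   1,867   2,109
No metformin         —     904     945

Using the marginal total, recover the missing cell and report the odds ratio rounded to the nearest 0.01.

The missing cell is in the unexposed row: 945 − 904 = 41.
So a = 242, b = 1867, c = 41, d = 904.
OR = (a·d)/(b·c) = (242 × 904) / (1867 × 41) = 218768 / 76547 = 2.85796

2.86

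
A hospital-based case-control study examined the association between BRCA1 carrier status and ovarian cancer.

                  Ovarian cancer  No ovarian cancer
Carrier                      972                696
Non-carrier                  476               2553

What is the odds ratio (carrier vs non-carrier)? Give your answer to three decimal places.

7.490

Cells: a = 972, b = 696, c = 476, d = 2553.
OR = (a·d)/(b·c) = (972 × 2553) / (696 × 476) = 2481516 / 331296 = 7.49033
The odds of ovarian cancer are about 7.49 times as high in the carrier group.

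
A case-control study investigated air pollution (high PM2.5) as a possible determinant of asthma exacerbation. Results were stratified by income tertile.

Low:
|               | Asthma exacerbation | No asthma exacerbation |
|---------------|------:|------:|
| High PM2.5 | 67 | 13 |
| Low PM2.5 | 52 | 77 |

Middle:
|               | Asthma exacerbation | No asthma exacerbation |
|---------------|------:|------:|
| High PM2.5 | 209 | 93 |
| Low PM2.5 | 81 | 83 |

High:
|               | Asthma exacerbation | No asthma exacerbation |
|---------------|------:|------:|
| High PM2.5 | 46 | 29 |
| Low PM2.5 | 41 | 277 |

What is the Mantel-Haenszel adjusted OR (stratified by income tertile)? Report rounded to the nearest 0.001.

4.207

OR_MH = Σ(aᵢdᵢ/nᵢ) / Σ(bᵢcᵢ/nᵢ), where nᵢ is the stratum total.
Stratum 1 (Low): n = 209; a·d/n = 67·77/209 = 24.6842; b·c/n = 13·52/209 = 3.2344
Stratum 2 (Middle): n = 466; a·d/n = 209·83/466 = 37.2253; b·c/n = 93·81/466 = 16.1652
Stratum 3 (High): n = 393; a·d/n = 46·277/393 = 32.4224; b·c/n = 29·41/393 = 3.0254
OR_MH = (24.6842 + 37.2253 + 32.4224) / (3.2344 + 16.1652 + 3.0254) = 94.3319 / 22.4251 = 4.20653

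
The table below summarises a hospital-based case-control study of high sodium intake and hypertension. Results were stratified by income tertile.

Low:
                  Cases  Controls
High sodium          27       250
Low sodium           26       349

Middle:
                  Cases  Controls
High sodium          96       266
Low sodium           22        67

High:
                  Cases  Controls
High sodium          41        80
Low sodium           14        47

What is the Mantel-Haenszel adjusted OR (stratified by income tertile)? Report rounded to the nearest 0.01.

OR_MH = Σ(aᵢdᵢ/nᵢ) / Σ(bᵢcᵢ/nᵢ), where nᵢ is the stratum total.
Stratum 1 (Low): n = 652; a·d/n = 27·349/652 = 14.4525; b·c/n = 250·26/652 = 9.9693
Stratum 2 (Middle): n = 451; a·d/n = 96·67/451 = 14.2616; b·c/n = 266·22/451 = 12.9756
Stratum 3 (High): n = 182; a·d/n = 41·47/182 = 10.5879; b·c/n = 80·14/182 = 6.1538
OR_MH = (14.4525 + 14.2616 + 10.5879) / (9.9693 + 12.9756 + 6.1538) = 39.3020 / 29.0988 = 1.35064

1.35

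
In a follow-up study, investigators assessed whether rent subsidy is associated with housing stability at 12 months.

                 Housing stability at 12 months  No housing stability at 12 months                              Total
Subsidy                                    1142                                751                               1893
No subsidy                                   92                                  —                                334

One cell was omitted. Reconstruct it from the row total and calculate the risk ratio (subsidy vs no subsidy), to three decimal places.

The missing cell is in the unexposed row: 334 − 92 = 242.
So a = 1142, b = 751, c = 92, d = 242.
RR = [a/(a+b)] / [c/(c+d)] = (1142/1893) / (92/334) = 0.60328/0.27545 = 2.19015

2.190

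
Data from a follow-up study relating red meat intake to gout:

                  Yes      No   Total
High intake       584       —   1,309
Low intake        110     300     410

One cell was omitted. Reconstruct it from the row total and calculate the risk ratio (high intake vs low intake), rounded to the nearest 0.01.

1.66

The missing cell is in the exposed row: 1309 − 584 = 725.
So a = 584, b = 725, c = 110, d = 300.
RR = [a/(a+b)] / [c/(c+d)] = (584/1309) / (110/410) = 0.44614/0.26829 = 1.66289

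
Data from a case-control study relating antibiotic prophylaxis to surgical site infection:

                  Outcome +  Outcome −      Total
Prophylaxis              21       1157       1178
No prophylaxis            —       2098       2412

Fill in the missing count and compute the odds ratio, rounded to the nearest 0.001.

The missing cell is in the unexposed row: 2412 − 2098 = 314.
So a = 21, b = 1157, c = 314, d = 2098.
OR = (a·d)/(b·c) = (21 × 2098) / (1157 × 314) = 44058 / 363298 = 0.12127

0.121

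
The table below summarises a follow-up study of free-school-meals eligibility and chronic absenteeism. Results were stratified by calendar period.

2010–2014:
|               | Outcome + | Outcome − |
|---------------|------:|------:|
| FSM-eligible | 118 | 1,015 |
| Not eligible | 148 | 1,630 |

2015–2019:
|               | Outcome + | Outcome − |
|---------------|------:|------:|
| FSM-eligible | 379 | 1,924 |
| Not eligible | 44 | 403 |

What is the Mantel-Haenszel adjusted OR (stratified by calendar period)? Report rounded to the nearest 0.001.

1.476

OR_MH = Σ(aᵢdᵢ/nᵢ) / Σ(bᵢcᵢ/nᵢ), where nᵢ is the stratum total.
Stratum 1 (2010–2014): n = 2911; a·d/n = 118·1630/2911 = 66.0735; b·c/n = 1015·148/2911 = 51.6043
Stratum 2 (2015–2019): n = 2750; a·d/n = 379·403/2750 = 55.5407; b·c/n = 1924·44/2750 = 30.7840
OR_MH = (66.0735 + 55.5407) / (51.6043 + 30.7840) = 121.6142 / 82.3883 = 1.47611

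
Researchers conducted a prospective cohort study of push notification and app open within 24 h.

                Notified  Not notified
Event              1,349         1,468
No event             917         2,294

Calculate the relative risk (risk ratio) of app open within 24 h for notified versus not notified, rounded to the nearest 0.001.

1.526

Reading the table with exposure as columns: a = 1349 (Notified, case), b = 917 (Notified, non-case), c = 1468 (Not notified, case), d = 2294.
Risk in exposed = 1349/2266 = 0.59532; risk in unexposed = 1468/3762 = 0.39022.
RR = 0.59532 / 0.39022 = 1.52561
The risk among the exposed is 1.53 times that among the unexposed.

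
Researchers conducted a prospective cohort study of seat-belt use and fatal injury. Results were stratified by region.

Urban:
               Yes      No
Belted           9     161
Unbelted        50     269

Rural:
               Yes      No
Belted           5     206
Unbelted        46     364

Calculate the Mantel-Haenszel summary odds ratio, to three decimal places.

0.248

OR_MH = Σ(aᵢdᵢ/nᵢ) / Σ(bᵢcᵢ/nᵢ), where nᵢ is the stratum total.
Stratum 1 (Urban): n = 489; a·d/n = 9·269/489 = 4.9509; b·c/n = 161·50/489 = 16.4622
Stratum 2 (Rural): n = 621; a·d/n = 5·364/621 = 2.9308; b·c/n = 206·46/621 = 15.2593
OR_MH = (4.9509 + 2.9308) / (16.4622 + 15.2593) = 7.8817 / 31.7214 = 0.24847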